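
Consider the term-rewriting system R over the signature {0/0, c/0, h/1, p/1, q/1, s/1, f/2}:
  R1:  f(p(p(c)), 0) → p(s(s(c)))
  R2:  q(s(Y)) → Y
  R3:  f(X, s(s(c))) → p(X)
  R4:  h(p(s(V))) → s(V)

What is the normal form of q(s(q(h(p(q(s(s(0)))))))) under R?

1. q(s(q(h(p(q(s(s(0))))))))  →  q(h(p(q(s(s(0))))))   [R2 at ε]
2. q(h(p(q(s(s(0))))))  →  q(h(p(s(0))))   [R2 at 1.1.1]
3. q(h(p(s(0))))  →  q(s(0))   [R4 at 1]
4. q(s(0))  →  0   [R2 at ε]

0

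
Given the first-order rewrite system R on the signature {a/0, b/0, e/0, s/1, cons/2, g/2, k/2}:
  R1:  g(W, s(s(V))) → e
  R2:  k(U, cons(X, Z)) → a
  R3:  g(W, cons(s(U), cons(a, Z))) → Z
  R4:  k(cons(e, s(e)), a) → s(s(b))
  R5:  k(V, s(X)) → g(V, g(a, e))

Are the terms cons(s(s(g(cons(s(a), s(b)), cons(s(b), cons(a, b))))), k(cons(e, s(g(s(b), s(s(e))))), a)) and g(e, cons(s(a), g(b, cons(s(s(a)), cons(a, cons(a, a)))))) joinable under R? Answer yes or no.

no — NF(t₁) = cons(s(s(b)), s(s(b))), NF(t₂) = a

Reduce t₁ = cons(s(s(g(cons(s(a), s(b)), cons(s(b), cons(a, b))))), k(cons(e, s(g(s(b), s(s(e))))), a)):
1. cons(s(s(g(cons(s(a), s(b)), cons(s(b), cons(a, b))))), k(cons(e, s(g(s(b), s(s(e))))), a))  →  cons(s(s(b)), k(cons(e, s(g(s(b), s(s(e))))), a))   [R3 at 1.1.1]
2. cons(s(s(b)), k(cons(e, s(g(s(b), s(s(e))))), a))  →  cons(s(s(b)), k(cons(e, s(e)), a))   [R1 at 2.1.2.1]
3. cons(s(s(b)), k(cons(e, s(e)), a))  →  cons(s(s(b)), s(s(b)))   [R4 at 2]

Reduce t₂ = g(e, cons(s(a), g(b, cons(s(s(a)), cons(a, cons(a, a)))))):
1. g(e, cons(s(a), g(b, cons(s(s(a)), cons(a, cons(a, a))))))  →  g(e, cons(s(a), cons(a, a)))   [R3 at 2.2]
2. g(e, cons(s(a), cons(a, a)))  →  a   [R3 at ε]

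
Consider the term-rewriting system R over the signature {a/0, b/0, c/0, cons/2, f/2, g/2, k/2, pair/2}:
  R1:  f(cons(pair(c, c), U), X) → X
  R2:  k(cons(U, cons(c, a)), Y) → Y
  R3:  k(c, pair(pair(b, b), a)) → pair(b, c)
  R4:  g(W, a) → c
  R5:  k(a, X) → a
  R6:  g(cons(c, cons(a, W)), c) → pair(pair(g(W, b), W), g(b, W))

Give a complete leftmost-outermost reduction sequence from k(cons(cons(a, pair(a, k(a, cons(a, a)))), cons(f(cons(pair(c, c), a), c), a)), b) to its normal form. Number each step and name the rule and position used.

1. k(cons(cons(a, pair(a, k(a, cons(a, a)))), cons(f(cons(pair(c, c), a), c), a)), b)  →  k(cons(cons(a, pair(a, a)), cons(f(cons(pair(c, c), a), c), a)), b)   [R5 at 1.1.2.2]
2. k(cons(cons(a, pair(a, a)), cons(f(cons(pair(c, c), a), c), a)), b)  →  k(cons(cons(a, pair(a, a)), cons(c, a)), b)   [R1 at 1.2.1]
3. k(cons(cons(a, pair(a, a)), cons(c, a)), b)  →  b   [R2 at ε]

b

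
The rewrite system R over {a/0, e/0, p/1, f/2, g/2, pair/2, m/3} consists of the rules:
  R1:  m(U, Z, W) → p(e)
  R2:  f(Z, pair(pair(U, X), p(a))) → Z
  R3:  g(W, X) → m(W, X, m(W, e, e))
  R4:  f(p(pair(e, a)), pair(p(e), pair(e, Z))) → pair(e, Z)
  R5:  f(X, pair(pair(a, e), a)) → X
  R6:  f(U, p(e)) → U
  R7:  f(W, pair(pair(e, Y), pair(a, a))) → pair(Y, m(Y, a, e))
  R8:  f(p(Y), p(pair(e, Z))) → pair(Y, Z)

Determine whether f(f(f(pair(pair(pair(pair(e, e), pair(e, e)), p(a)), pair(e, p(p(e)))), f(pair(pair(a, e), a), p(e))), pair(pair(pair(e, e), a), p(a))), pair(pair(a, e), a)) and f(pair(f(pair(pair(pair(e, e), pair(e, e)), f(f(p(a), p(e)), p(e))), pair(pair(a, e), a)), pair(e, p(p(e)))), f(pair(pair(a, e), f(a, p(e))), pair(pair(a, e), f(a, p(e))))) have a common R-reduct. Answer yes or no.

Reduce t₁ = f(f(f(pair(pair(pair(pair(e, e), pair(e, e)), p(a)), pair(e, p(p(e)))), f(pair(pair(a, e), a), p(e))), pair(pair(pair(e, e), a), p(a))), pair(pair(a, e), a)):
1. f(f(f(pair(pair(pair(pair(e, e), pair(e, e)), p(a)), pair(e, p(p(e)))), f(pair(pair(a, e), a), p(e))), pair(pair(pair(e, e), a), p(a))), pair(pair(a, e), a))  →  f(f(pair(pair(pair(pair(e, e), pair(e, e)), p(a)), pair(e, p(p(e)))), f(pair(pair(a, e), a), p(e))), pair(pair(pair(e, e), a), p(a)))   [R5 at ε]
2. f(f(pair(pair(pair(pair(e, e), pair(e, e)), p(a)), pair(e, p(p(e)))), f(pair(pair(a, e), a), p(e))), pair(pair(pair(e, e), a), p(a)))  →  f(pair(pair(pair(pair(e, e), pair(e, e)), p(a)), pair(e, p(p(e)))), f(pair(pair(a, e), a), p(e)))   [R2 at ε]
3. f(pair(pair(pair(pair(e, e), pair(e, e)), p(a)), pair(e, p(p(e)))), f(pair(pair(a, e), a), p(e)))  →  f(pair(pair(pair(pair(e, e), pair(e, e)), p(a)), pair(e, p(p(e)))), pair(pair(a, e), a))   [R6 at 2]
4. f(pair(pair(pair(pair(e, e), pair(e, e)), p(a)), pair(e, p(p(e)))), pair(pair(a, e), a))  →  pair(pair(pair(pair(e, e), pair(e, e)), p(a)), pair(e, p(p(e))))   [R5 at ε]

Reduce t₂ = f(pair(f(pair(pair(pair(e, e), pair(e, e)), f(f(p(a), p(e)), p(e))), pair(pair(a, e), a)), pair(e, p(p(e)))), f(pair(pair(a, e), f(a, p(e))), pair(pair(a, e), f(a, p(e))))):
1. f(pair(f(pair(pair(pair(e, e), pair(e, e)), f(f(p(a), p(e)), p(e))), pair(pair(a, e), a)), pair(e, p(p(e)))), f(pair(pair(a, e), f(a, p(e))), pair(pair(a, e), f(a, p(e)))))  →  f(pair(pair(pair(pair(e, e), pair(e, e)), f(f(p(a), p(e)), p(e))), pair(e, p(p(e)))), f(pair(pair(a, e), f(a, p(e))), pair(pair(a, e), f(a, p(e)))))   [R5 at 1.1]
2. f(pair(pair(pair(pair(e, e), pair(e, e)), f(f(p(a), p(e)), p(e))), pair(e, p(p(e)))), f(pair(pair(a, e), f(a, p(e))), pair(pair(a, e), f(a, p(e)))))  →  f(pair(pair(pair(pair(e, e), pair(e, e)), f(p(a), p(e))), pair(e, p(p(e)))), f(pair(pair(a, e), f(a, p(e))), pair(pair(a, e), f(a, p(e)))))   [R6 at 1.1.2]
3. f(pair(pair(pair(pair(e, e), pair(e, e)), f(p(a), p(e))), pair(e, p(p(e)))), f(pair(pair(a, e), f(a, p(e))), pair(pair(a, e), f(a, p(e)))))  →  f(pair(pair(pair(pair(e, e), pair(e, e)), p(a)), pair(e, p(p(e)))), f(pair(pair(a, e), f(a, p(e))), pair(pair(a, e), f(a, p(e)))))   [R6 at 1.1.2]
4. f(pair(pair(pair(pair(e, e), pair(e, e)), p(a)), pair(e, p(p(e)))), f(pair(pair(a, e), f(a, p(e))), pair(pair(a, e), f(a, p(e)))))  →  f(pair(pair(pair(pair(e, e), pair(e, e)), p(a)), pair(e, p(p(e)))), f(pair(pair(a, e), a), pair(pair(a, e), f(a, p(e)))))   [R6 at 2.1.2]
5. f(pair(pair(pair(pair(e, e), pair(e, e)), p(a)), pair(e, p(p(e)))), f(pair(pair(a, e), a), pair(pair(a, e), f(a, p(e)))))  →  f(pair(pair(pair(pair(e, e), pair(e, e)), p(a)), pair(e, p(p(e)))), f(pair(pair(a, e), a), pair(pair(a, e), a)))   [R6 at 2.2.2]
6. f(pair(pair(pair(pair(e, e), pair(e, e)), p(a)), pair(e, p(p(e)))), f(pair(pair(a, e), a), pair(pair(a, e), a)))  →  f(pair(pair(pair(pair(e, e), pair(e, e)), p(a)), pair(e, p(p(e)))), pair(pair(a, e), a))   [R5 at 2]
7. f(pair(pair(pair(pair(e, e), pair(e, e)), p(a)), pair(e, p(p(e)))), pair(pair(a, e), a))  →  pair(pair(pair(pair(e, e), pair(e, e)), p(a)), pair(e, p(p(e))))   [R5 at ε]

yes — NF(t₁) = pair(pair(pair(pair(e, e), pair(e, e)), p(a)), pair(e, p(p(e)))), NF(t₂) = pair(pair(pair(pair(e, e), pair(e, e)), p(a)), pair(e, p(p(e))))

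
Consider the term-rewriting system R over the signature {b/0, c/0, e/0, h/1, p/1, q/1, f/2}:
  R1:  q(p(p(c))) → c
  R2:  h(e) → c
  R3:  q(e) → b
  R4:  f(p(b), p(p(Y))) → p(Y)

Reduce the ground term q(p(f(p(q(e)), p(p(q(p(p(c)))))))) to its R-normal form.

c

1. q(p(f(p(q(e)), p(p(q(p(p(c))))))))  →  q(p(f(p(b), p(p(q(p(p(c))))))))   [R3 at 1.1.1.1]
2. q(p(f(p(b), p(p(q(p(p(c))))))))  →  q(p(p(q(p(p(c))))))   [R4 at 1.1]
3. q(p(p(q(p(p(c))))))  →  q(p(p(c)))   [R1 at 1.1.1]
4. q(p(p(c)))  →  c   [R1 at ε]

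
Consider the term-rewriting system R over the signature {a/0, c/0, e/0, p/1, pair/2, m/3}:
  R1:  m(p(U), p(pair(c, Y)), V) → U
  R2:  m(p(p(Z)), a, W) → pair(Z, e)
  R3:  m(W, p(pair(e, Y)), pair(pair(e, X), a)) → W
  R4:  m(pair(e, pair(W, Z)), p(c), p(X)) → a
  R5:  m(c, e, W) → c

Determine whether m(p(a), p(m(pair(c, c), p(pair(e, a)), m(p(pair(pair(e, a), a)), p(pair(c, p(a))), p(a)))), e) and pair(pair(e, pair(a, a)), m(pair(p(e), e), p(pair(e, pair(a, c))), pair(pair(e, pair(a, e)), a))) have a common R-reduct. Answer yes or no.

Reduce t₁ = m(p(a), p(m(pair(c, c), p(pair(e, a)), m(p(pair(pair(e, a), a)), p(pair(c, p(a))), p(a)))), e):
1. m(p(a), p(m(pair(c, c), p(pair(e, a)), m(p(pair(pair(e, a), a)), p(pair(c, p(a))), p(a)))), e)  →  m(p(a), p(m(pair(c, c), p(pair(e, a)), pair(pair(e, a), a))), e)   [R1 at 2.1.3]
2. m(p(a), p(m(pair(c, c), p(pair(e, a)), pair(pair(e, a), a))), e)  →  m(p(a), p(pair(c, c)), e)   [R3 at 2.1]
3. m(p(a), p(pair(c, c)), e)  →  a   [R1 at ε]

Reduce t₂ = pair(pair(e, pair(a, a)), m(pair(p(e), e), p(pair(e, pair(a, c))), pair(pair(e, pair(a, e)), a))):
1. pair(pair(e, pair(a, a)), m(pair(p(e), e), p(pair(e, pair(a, c))), pair(pair(e, pair(a, e)), a)))  →  pair(pair(e, pair(a, a)), pair(p(e), e))   [R3 at 2]

no — NF(t₁) = a, NF(t₂) = pair(pair(e, pair(a, a)), pair(p(e), e))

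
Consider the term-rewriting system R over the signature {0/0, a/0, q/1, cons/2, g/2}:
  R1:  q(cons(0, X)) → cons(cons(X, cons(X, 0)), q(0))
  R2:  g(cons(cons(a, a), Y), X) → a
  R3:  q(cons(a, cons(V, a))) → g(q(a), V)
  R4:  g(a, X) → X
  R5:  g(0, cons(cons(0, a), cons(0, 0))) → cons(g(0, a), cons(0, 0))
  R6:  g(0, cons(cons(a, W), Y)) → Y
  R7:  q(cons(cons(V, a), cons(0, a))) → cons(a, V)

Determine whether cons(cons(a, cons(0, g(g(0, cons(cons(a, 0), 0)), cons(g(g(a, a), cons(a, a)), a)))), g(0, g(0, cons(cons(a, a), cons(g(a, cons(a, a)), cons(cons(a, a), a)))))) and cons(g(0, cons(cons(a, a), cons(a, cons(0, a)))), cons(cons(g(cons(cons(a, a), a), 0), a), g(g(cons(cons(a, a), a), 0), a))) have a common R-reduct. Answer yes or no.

Reduce t₁ = cons(cons(a, cons(0, g(g(0, cons(cons(a, 0), 0)), cons(g(g(a, a), cons(a, a)), a)))), g(0, g(0, cons(cons(a, a), cons(g(a, cons(a, a)), cons(cons(a, a), a)))))):
1. cons(cons(a, cons(0, g(g(0, cons(cons(a, 0), 0)), cons(g(g(a, a), cons(a, a)), a)))), g(0, g(0, cons(cons(a, a), cons(g(a, cons(a, a)), cons(cons(a, a), a))))))  →  cons(cons(a, cons(0, g(0, cons(g(g(a, a), cons(a, a)), a)))), g(0, g(0, cons(cons(a, a), cons(g(a, cons(a, a)), cons(cons(a, a), a))))))   [R6 at 1.2.2.1]
2. cons(cons(a, cons(0, g(0, cons(g(g(a, a), cons(a, a)), a)))), g(0, g(0, cons(cons(a, a), cons(g(a, cons(a, a)), cons(cons(a, a), a))))))  →  cons(cons(a, cons(0, g(0, cons(g(a, cons(a, a)), a)))), g(0, g(0, cons(cons(a, a), cons(g(a, cons(a, a)), cons(cons(a, a), a))))))   [R4 at 1.2.2.2.1.1]
3. cons(cons(a, cons(0, g(0, cons(g(a, cons(a, a)), a)))), g(0, g(0, cons(cons(a, a), cons(g(a, cons(a, a)), cons(cons(a, a), a))))))  →  cons(cons(a, cons(0, g(0, cons(cons(a, a), a)))), g(0, g(0, cons(cons(a, a), cons(g(a, cons(a, a)), cons(cons(a, a), a))))))   [R4 at 1.2.2.2.1]
4. cons(cons(a, cons(0, g(0, cons(cons(a, a), a)))), g(0, g(0, cons(cons(a, a), cons(g(a, cons(a, a)), cons(cons(a, a), a))))))  →  cons(cons(a, cons(0, a)), g(0, g(0, cons(cons(a, a), cons(g(a, cons(a, a)), cons(cons(a, a), a))))))   [R6 at 1.2.2]
5. cons(cons(a, cons(0, a)), g(0, g(0, cons(cons(a, a), cons(g(a, cons(a, a)), cons(cons(a, a), a))))))  →  cons(cons(a, cons(0, a)), g(0, cons(g(a, cons(a, a)), cons(cons(a, a), a))))   [R6 at 2.2]
6. cons(cons(a, cons(0, a)), g(0, cons(g(a, cons(a, a)), cons(cons(a, a), a))))  →  cons(cons(a, cons(0, a)), g(0, cons(cons(a, a), cons(cons(a, a), a))))   [R4 at 2.2.1]
7. cons(cons(a, cons(0, a)), g(0, cons(cons(a, a), cons(cons(a, a), a))))  →  cons(cons(a, cons(0, a)), cons(cons(a, a), a))   [R6 at 2]

Reduce t₂ = cons(g(0, cons(cons(a, a), cons(a, cons(0, a)))), cons(cons(g(cons(cons(a, a), a), 0), a), g(g(cons(cons(a, a), a), 0), a))):
1. cons(g(0, cons(cons(a, a), cons(a, cons(0, a)))), cons(cons(g(cons(cons(a, a), a), 0), a), g(g(cons(cons(a, a), a), 0), a)))  →  cons(cons(a, cons(0, a)), cons(cons(g(cons(cons(a, a), a), 0), a), g(g(cons(cons(a, a), a), 0), a)))   [R6 at 1]
2. cons(cons(a, cons(0, a)), cons(cons(g(cons(cons(a, a), a), 0), a), g(g(cons(cons(a, a), a), 0), a)))  →  cons(cons(a, cons(0, a)), cons(cons(a, a), g(g(cons(cons(a, a), a), 0), a)))   [R2 at 2.1.1]
3. cons(cons(a, cons(0, a)), cons(cons(a, a), g(g(cons(cons(a, a), a), 0), a)))  →  cons(cons(a, cons(0, a)), cons(cons(a, a), g(a, a)))   [R2 at 2.2.1]
4. cons(cons(a, cons(0, a)), cons(cons(a, a), g(a, a)))  →  cons(cons(a, cons(0, a)), cons(cons(a, a), a))   [R4 at 2.2]

yes — NF(t₁) = cons(cons(a, cons(0, a)), cons(cons(a, a), a)), NF(t₂) = cons(cons(a, cons(0, a)), cons(cons(a, a), a))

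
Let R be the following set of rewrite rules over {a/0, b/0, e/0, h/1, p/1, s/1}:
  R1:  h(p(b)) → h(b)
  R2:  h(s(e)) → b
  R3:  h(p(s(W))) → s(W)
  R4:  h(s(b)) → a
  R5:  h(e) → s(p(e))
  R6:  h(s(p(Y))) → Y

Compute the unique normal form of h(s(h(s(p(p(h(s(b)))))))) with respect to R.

1. h(s(h(s(p(p(h(s(b))))))))  →  h(s(p(h(s(b)))))   [R6 at 1.1]
2. h(s(p(h(s(b)))))  →  h(s(b))   [R6 at ε]
3. h(s(b))  →  a   [R4 at ε]

a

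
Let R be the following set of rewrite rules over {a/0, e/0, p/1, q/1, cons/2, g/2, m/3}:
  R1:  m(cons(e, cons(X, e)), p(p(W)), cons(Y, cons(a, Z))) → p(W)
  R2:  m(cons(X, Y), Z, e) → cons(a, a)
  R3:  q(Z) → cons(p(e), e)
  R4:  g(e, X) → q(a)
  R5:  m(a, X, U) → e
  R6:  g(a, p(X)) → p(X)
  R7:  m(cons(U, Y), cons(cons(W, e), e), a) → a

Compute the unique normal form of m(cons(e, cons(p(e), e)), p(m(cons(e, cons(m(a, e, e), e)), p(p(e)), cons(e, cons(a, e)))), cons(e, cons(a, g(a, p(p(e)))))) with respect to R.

p(e)

1. m(cons(e, cons(p(e), e)), p(m(cons(e, cons(m(a, e, e), e)), p(p(e)), cons(e, cons(a, e)))), cons(e, cons(a, g(a, p(p(e))))))  →  m(cons(e, cons(p(e), e)), p(p(e)), cons(e, cons(a, g(a, p(p(e))))))   [R1 at 2.1]
2. m(cons(e, cons(p(e), e)), p(p(e)), cons(e, cons(a, g(a, p(p(e))))))  →  p(e)   [R1 at ε]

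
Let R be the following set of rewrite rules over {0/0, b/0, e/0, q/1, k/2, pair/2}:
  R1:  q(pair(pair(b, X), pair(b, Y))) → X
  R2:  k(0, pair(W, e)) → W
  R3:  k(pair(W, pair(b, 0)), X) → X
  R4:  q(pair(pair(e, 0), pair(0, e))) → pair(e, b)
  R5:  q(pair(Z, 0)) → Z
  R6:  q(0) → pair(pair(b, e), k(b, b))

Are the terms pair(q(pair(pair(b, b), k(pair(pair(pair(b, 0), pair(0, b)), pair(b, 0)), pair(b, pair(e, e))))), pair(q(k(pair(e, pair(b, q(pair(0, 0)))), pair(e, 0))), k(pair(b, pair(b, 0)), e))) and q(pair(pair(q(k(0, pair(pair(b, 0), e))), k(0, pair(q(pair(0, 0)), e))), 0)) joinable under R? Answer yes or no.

no — NF(t₁) = pair(b, pair(e, e)), NF(t₂) = pair(b, 0)

Reduce t₁ = pair(q(pair(pair(b, b), k(pair(pair(pair(b, 0), pair(0, b)), pair(b, 0)), pair(b, pair(e, e))))), pair(q(k(pair(e, pair(b, q(pair(0, 0)))), pair(e, 0))), k(pair(b, pair(b, 0)), e))):
1. pair(q(pair(pair(b, b), k(pair(pair(pair(b, 0), pair(0, b)), pair(b, 0)), pair(b, pair(e, e))))), pair(q(k(pair(e, pair(b, q(pair(0, 0)))), pair(e, 0))), k(pair(b, pair(b, 0)), e)))  →  pair(q(pair(pair(b, b), pair(b, pair(e, e)))), pair(q(k(pair(e, pair(b, q(pair(0, 0)))), pair(e, 0))), k(pair(b, pair(b, 0)), e)))   [R3 at 1.1.2]
2. pair(q(pair(pair(b, b), pair(b, pair(e, e)))), pair(q(k(pair(e, pair(b, q(pair(0, 0)))), pair(e, 0))), k(pair(b, pair(b, 0)), e)))  →  pair(b, pair(q(k(pair(e, pair(b, q(pair(0, 0)))), pair(e, 0))), k(pair(b, pair(b, 0)), e)))   [R1 at 1]
3. pair(b, pair(q(k(pair(e, pair(b, q(pair(0, 0)))), pair(e, 0))), k(pair(b, pair(b, 0)), e)))  →  pair(b, pair(q(k(pair(e, pair(b, 0)), pair(e, 0))), k(pair(b, pair(b, 0)), e)))   [R5 at 2.1.1.1.2.2]
4. pair(b, pair(q(k(pair(e, pair(b, 0)), pair(e, 0))), k(pair(b, pair(b, 0)), e)))  →  pair(b, pair(q(pair(e, 0)), k(pair(b, pair(b, 0)), e)))   [R3 at 2.1.1]
5. pair(b, pair(q(pair(e, 0)), k(pair(b, pair(b, 0)), e)))  →  pair(b, pair(e, k(pair(b, pair(b, 0)), e)))   [R5 at 2.1]
6. pair(b, pair(e, k(pair(b, pair(b, 0)), e)))  →  pair(b, pair(e, e))   [R3 at 2.2]

Reduce t₂ = q(pair(pair(q(k(0, pair(pair(b, 0), e))), k(0, pair(q(pair(0, 0)), e))), 0)):
1. q(pair(pair(q(k(0, pair(pair(b, 0), e))), k(0, pair(q(pair(0, 0)), e))), 0))  →  pair(q(k(0, pair(pair(b, 0), e))), k(0, pair(q(pair(0, 0)), e)))   [R5 at ε]
2. pair(q(k(0, pair(pair(b, 0), e))), k(0, pair(q(pair(0, 0)), e)))  →  pair(q(pair(b, 0)), k(0, pair(q(pair(0, 0)), e)))   [R2 at 1.1]
3. pair(q(pair(b, 0)), k(0, pair(q(pair(0, 0)), e)))  →  pair(b, k(0, pair(q(pair(0, 0)), e)))   [R5 at 1]
4. pair(b, k(0, pair(q(pair(0, 0)), e)))  →  pair(b, q(pair(0, 0)))   [R2 at 2]
5. pair(b, q(pair(0, 0)))  →  pair(b, 0)   [R5 at 2]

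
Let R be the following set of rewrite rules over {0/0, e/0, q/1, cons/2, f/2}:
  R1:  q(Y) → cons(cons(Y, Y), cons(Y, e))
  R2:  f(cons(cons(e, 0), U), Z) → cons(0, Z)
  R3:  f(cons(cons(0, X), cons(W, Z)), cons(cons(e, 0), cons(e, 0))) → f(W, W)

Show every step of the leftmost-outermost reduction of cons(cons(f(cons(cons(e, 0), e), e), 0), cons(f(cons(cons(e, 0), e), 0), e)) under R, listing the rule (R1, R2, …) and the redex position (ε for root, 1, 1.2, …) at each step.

1. cons(cons(f(cons(cons(e, 0), e), e), 0), cons(f(cons(cons(e, 0), e), 0), e))  →  cons(cons(cons(0, e), 0), cons(f(cons(cons(e, 0), e), 0), e))   [R2 at 1.1]
2. cons(cons(cons(0, e), 0), cons(f(cons(cons(e, 0), e), 0), e))  →  cons(cons(cons(0, e), 0), cons(cons(0, 0), e))   [R2 at 2.1]

cons(cons(cons(0, e), 0), cons(cons(0, 0), e))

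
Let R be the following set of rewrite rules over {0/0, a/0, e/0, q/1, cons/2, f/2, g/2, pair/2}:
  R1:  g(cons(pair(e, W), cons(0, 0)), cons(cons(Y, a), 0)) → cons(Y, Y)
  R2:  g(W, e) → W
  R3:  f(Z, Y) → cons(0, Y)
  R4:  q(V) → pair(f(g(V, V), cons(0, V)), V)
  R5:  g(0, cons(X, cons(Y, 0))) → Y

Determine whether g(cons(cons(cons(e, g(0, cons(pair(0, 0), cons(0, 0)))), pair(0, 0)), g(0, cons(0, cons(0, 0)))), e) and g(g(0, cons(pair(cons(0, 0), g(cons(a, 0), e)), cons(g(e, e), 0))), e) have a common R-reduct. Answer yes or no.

no — NF(t₁) = cons(cons(cons(e, 0), pair(0, 0)), 0), NF(t₂) = e

Reduce t₁ = g(cons(cons(cons(e, g(0, cons(pair(0, 0), cons(0, 0)))), pair(0, 0)), g(0, cons(0, cons(0, 0)))), e):
1. g(cons(cons(cons(e, g(0, cons(pair(0, 0), cons(0, 0)))), pair(0, 0)), g(0, cons(0, cons(0, 0)))), e)  →  cons(cons(cons(e, g(0, cons(pair(0, 0), cons(0, 0)))), pair(0, 0)), g(0, cons(0, cons(0, 0))))   [R2 at ε]
2. cons(cons(cons(e, g(0, cons(pair(0, 0), cons(0, 0)))), pair(0, 0)), g(0, cons(0, cons(0, 0))))  →  cons(cons(cons(e, 0), pair(0, 0)), g(0, cons(0, cons(0, 0))))   [R5 at 1.1.2]
3. cons(cons(cons(e, 0), pair(0, 0)), g(0, cons(0, cons(0, 0))))  →  cons(cons(cons(e, 0), pair(0, 0)), 0)   [R5 at 2]

Reduce t₂ = g(g(0, cons(pair(cons(0, 0), g(cons(a, 0), e)), cons(g(e, e), 0))), e):
1. g(g(0, cons(pair(cons(0, 0), g(cons(a, 0), e)), cons(g(e, e), 0))), e)  →  g(0, cons(pair(cons(0, 0), g(cons(a, 0), e)), cons(g(e, e), 0)))   [R2 at ε]
2. g(0, cons(pair(cons(0, 0), g(cons(a, 0), e)), cons(g(e, e), 0)))  →  g(e, e)   [R5 at ε]
3. g(e, e)  →  e   [R2 at ε]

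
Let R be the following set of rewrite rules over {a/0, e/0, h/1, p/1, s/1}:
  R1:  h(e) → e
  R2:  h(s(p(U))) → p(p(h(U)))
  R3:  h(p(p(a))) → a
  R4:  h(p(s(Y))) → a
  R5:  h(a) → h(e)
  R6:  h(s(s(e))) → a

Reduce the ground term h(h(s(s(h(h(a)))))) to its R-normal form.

e

1. h(h(s(s(h(h(a))))))  →  h(h(s(s(h(h(e))))))   [R5 at 1.1.1.1.1]
2. h(h(s(s(h(h(e))))))  →  h(h(s(s(h(e)))))   [R1 at 1.1.1.1.1]
3. h(h(s(s(h(e)))))  →  h(h(s(s(e))))   [R1 at 1.1.1.1]
4. h(h(s(s(e))))  →  h(a)   [R6 at 1]
5. h(a)  →  h(e)   [R5 at ε]
6. h(e)  →  e   [R1 at ε]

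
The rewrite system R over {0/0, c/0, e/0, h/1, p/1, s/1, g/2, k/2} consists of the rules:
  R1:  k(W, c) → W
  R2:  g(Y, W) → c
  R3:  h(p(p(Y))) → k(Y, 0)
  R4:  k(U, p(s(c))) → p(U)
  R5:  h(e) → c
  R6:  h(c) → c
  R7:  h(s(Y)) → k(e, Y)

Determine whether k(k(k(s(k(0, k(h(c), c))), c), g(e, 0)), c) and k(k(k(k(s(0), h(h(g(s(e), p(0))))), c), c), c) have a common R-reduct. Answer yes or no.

Reduce t₁ = k(k(k(s(k(0, k(h(c), c))), c), g(e, 0)), c):
1. k(k(k(s(k(0, k(h(c), c))), c), g(e, 0)), c)  →  k(k(s(k(0, k(h(c), c))), c), g(e, 0))   [R1 at ε]
2. k(k(s(k(0, k(h(c), c))), c), g(e, 0))  →  k(s(k(0, k(h(c), c))), g(e, 0))   [R1 at 1]
3. k(s(k(0, k(h(c), c))), g(e, 0))  →  k(s(k(0, h(c))), g(e, 0))   [R1 at 1.1.2]
4. k(s(k(0, h(c))), g(e, 0))  →  k(s(k(0, c)), g(e, 0))   [R6 at 1.1.2]
5. k(s(k(0, c)), g(e, 0))  →  k(s(0), g(e, 0))   [R1 at 1.1]
6. k(s(0), g(e, 0))  →  k(s(0), c)   [R2 at 2]
7. k(s(0), c)  →  s(0)   [R1 at ε]

Reduce t₂ = k(k(k(k(s(0), h(h(g(s(e), p(0))))), c), c), c):
1. k(k(k(k(s(0), h(h(g(s(e), p(0))))), c), c), c)  →  k(k(k(s(0), h(h(g(s(e), p(0))))), c), c)   [R1 at ε]
2. k(k(k(s(0), h(h(g(s(e), p(0))))), c), c)  →  k(k(s(0), h(h(g(s(e), p(0))))), c)   [R1 at ε]
3. k(k(s(0), h(h(g(s(e), p(0))))), c)  →  k(s(0), h(h(g(s(e), p(0)))))   [R1 at ε]
4. k(s(0), h(h(g(s(e), p(0)))))  →  k(s(0), h(h(c)))   [R2 at 2.1.1]
5. k(s(0), h(h(c)))  →  k(s(0), h(c))   [R6 at 2.1]
6. k(s(0), h(c))  →  k(s(0), c)   [R6 at 2]
7. k(s(0), c)  →  s(0)   [R1 at ε]

yes — NF(t₁) = s(0), NF(t₂) = s(0)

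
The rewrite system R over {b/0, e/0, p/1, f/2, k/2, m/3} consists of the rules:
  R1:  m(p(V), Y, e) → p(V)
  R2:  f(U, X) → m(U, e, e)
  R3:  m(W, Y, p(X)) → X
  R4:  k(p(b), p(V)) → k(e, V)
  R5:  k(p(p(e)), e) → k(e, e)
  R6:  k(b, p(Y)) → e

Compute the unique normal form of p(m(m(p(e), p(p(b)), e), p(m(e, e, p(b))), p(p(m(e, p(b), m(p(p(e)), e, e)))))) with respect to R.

1. p(m(m(p(e), p(p(b)), e), p(m(e, e, p(b))), p(p(m(e, p(b), m(p(p(e)), e, e))))))  →  p(p(m(e, p(b), m(p(p(e)), e, e))))   [R3 at 1]
2. p(p(m(e, p(b), m(p(p(e)), e, e))))  →  p(p(m(e, p(b), p(p(e)))))   [R1 at 1.1.3]
3. p(p(m(e, p(b), p(p(e)))))  →  p(p(p(e)))   [R3 at 1.1]

p(p(p(e)))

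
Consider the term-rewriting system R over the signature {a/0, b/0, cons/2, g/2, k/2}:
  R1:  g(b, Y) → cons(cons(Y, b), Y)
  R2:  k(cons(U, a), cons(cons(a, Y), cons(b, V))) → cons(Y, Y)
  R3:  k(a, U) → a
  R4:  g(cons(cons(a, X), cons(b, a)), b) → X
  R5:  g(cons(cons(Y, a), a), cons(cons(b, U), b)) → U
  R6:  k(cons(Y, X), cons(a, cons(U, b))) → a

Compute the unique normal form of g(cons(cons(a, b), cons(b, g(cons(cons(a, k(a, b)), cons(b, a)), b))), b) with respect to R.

1. g(cons(cons(a, b), cons(b, g(cons(cons(a, k(a, b)), cons(b, a)), b))), b)  →  g(cons(cons(a, b), cons(b, k(a, b))), b)   [R4 at 1.2.2]
2. g(cons(cons(a, b), cons(b, k(a, b))), b)  →  g(cons(cons(a, b), cons(b, a)), b)   [R3 at 1.2.2]
3. g(cons(cons(a, b), cons(b, a)), b)  →  b   [R4 at ε]

b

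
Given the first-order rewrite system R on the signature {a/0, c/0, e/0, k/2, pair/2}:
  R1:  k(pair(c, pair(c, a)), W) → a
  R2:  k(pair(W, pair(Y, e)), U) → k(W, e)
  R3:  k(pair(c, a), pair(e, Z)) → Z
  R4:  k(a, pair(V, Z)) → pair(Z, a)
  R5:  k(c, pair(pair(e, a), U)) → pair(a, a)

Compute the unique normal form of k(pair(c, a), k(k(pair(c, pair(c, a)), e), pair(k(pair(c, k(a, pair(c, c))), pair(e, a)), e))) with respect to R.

1. k(pair(c, a), k(k(pair(c, pair(c, a)), e), pair(k(pair(c, k(a, pair(c, c))), pair(e, a)), e)))  →  k(pair(c, a), k(a, pair(k(pair(c, k(a, pair(c, c))), pair(e, a)), e)))   [R1 at 2.1]
2. k(pair(c, a), k(a, pair(k(pair(c, k(a, pair(c, c))), pair(e, a)), e)))  →  k(pair(c, a), pair(e, a))   [R4 at 2]
3. k(pair(c, a), pair(e, a))  →  a   [R3 at ε]

a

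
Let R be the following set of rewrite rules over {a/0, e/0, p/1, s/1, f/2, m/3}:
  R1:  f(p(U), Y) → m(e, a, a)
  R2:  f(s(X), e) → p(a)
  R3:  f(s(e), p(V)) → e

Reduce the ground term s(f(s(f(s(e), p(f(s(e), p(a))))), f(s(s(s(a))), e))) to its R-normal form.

1. s(f(s(f(s(e), p(f(s(e), p(a))))), f(s(s(s(a))), e)))  →  s(f(s(e), f(s(s(s(a))), e)))   [R3 at 1.1.1]
2. s(f(s(e), f(s(s(s(a))), e)))  →  s(f(s(e), p(a)))   [R2 at 1.2]
3. s(f(s(e), p(a)))  →  s(e)   [R3 at 1]

s(e)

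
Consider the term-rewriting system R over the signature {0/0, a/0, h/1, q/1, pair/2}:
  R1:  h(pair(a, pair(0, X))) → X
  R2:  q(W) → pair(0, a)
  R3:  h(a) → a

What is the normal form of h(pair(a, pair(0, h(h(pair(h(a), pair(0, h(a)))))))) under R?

a

1. h(pair(a, pair(0, h(h(pair(h(a), pair(0, h(a))))))))  →  h(h(pair(h(a), pair(0, h(a)))))   [R1 at ε]
2. h(h(pair(h(a), pair(0, h(a)))))  →  h(h(pair(a, pair(0, h(a)))))   [R3 at 1.1.1]
3. h(h(pair(a, pair(0, h(a)))))  →  h(h(a))   [R1 at 1]
4. h(h(a))  →  h(a)   [R3 at 1]
5. h(a)  →  a   [R3 at ε]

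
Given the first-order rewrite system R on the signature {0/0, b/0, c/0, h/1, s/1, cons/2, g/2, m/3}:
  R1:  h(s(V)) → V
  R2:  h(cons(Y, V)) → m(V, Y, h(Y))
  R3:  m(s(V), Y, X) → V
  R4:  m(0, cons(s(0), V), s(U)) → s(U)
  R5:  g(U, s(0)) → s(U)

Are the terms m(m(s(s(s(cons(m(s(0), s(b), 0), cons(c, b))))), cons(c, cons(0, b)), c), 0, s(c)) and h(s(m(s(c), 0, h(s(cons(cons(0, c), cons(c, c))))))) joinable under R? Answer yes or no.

Reduce t₁ = m(m(s(s(s(cons(m(s(0), s(b), 0), cons(c, b))))), cons(c, cons(0, b)), c), 0, s(c)):
1. m(m(s(s(s(cons(m(s(0), s(b), 0), cons(c, b))))), cons(c, cons(0, b)), c), 0, s(c))  →  m(s(s(cons(m(s(0), s(b), 0), cons(c, b)))), 0, s(c))   [R3 at 1]
2. m(s(s(cons(m(s(0), s(b), 0), cons(c, b)))), 0, s(c))  →  s(cons(m(s(0), s(b), 0), cons(c, b)))   [R3 at ε]
3. s(cons(m(s(0), s(b), 0), cons(c, b)))  →  s(cons(0, cons(c, b)))   [R3 at 1.1]

Reduce t₂ = h(s(m(s(c), 0, h(s(cons(cons(0, c), cons(c, c))))))):
1. h(s(m(s(c), 0, h(s(cons(cons(0, c), cons(c, c)))))))  →  m(s(c), 0, h(s(cons(cons(0, c), cons(c, c)))))   [R1 at ε]
2. m(s(c), 0, h(s(cons(cons(0, c), cons(c, c)))))  →  c   [R3 at ε]

no — NF(t₁) = s(cons(0, cons(c, b))), NF(t₂) = c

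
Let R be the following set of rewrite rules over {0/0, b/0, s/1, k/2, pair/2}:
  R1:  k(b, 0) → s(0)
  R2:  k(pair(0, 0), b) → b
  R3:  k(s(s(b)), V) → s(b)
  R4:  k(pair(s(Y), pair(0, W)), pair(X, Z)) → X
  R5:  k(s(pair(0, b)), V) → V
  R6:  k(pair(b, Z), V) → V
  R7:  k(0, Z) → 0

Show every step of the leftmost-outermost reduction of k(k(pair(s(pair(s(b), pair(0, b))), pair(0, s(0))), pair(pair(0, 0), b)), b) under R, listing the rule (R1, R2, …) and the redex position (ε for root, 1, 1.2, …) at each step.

1. k(k(pair(s(pair(s(b), pair(0, b))), pair(0, s(0))), pair(pair(0, 0), b)), b)  →  k(pair(0, 0), b)   [R4 at 1]
2. k(pair(0, 0), b)  →  b   [R2 at ε]

b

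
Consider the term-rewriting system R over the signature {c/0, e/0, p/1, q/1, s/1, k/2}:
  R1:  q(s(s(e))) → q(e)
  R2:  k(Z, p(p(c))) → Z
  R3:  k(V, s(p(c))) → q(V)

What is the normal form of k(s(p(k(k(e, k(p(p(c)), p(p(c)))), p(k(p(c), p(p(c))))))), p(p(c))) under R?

s(p(e))

1. k(s(p(k(k(e, k(p(p(c)), p(p(c)))), p(k(p(c), p(p(c))))))), p(p(c)))  →  s(p(k(k(e, k(p(p(c)), p(p(c)))), p(k(p(c), p(p(c)))))))   [R2 at ε]
2. s(p(k(k(e, k(p(p(c)), p(p(c)))), p(k(p(c), p(p(c)))))))  →  s(p(k(k(e, p(p(c))), p(k(p(c), p(p(c)))))))   [R2 at 1.1.1.2]
3. s(p(k(k(e, p(p(c))), p(k(p(c), p(p(c)))))))  →  s(p(k(e, p(k(p(c), p(p(c)))))))   [R2 at 1.1.1]
4. s(p(k(e, p(k(p(c), p(p(c)))))))  →  s(p(k(e, p(p(c)))))   [R2 at 1.1.2.1]
5. s(p(k(e, p(p(c)))))  →  s(p(e))   [R2 at 1.1]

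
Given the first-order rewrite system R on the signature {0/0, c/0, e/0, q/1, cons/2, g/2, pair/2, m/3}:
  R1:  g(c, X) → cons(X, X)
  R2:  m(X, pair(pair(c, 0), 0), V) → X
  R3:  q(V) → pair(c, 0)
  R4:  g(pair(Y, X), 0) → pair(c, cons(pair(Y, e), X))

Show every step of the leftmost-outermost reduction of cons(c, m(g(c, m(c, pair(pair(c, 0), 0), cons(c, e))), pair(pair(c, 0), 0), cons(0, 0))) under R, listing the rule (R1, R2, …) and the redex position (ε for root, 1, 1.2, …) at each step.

cons(c, cons(c, c))

1. cons(c, m(g(c, m(c, pair(pair(c, 0), 0), cons(c, e))), pair(pair(c, 0), 0), cons(0, 0)))  →  cons(c, g(c, m(c, pair(pair(c, 0), 0), cons(c, e))))   [R2 at 2]
2. cons(c, g(c, m(c, pair(pair(c, 0), 0), cons(c, e))))  →  cons(c, cons(m(c, pair(pair(c, 0), 0), cons(c, e)), m(c, pair(pair(c, 0), 0), cons(c, e))))   [R1 at 2]
3. cons(c, cons(m(c, pair(pair(c, 0), 0), cons(c, e)), m(c, pair(pair(c, 0), 0), cons(c, e))))  →  cons(c, cons(c, m(c, pair(pair(c, 0), 0), cons(c, e))))   [R2 at 2.1]
4. cons(c, cons(c, m(c, pair(pair(c, 0), 0), cons(c, e))))  →  cons(c, cons(c, c))   [R2 at 2.2]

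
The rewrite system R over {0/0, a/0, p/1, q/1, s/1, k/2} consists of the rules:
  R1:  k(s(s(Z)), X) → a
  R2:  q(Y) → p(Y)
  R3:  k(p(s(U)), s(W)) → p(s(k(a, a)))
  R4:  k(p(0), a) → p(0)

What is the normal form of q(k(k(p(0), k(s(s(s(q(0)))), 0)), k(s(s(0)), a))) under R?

1. q(k(k(p(0), k(s(s(s(q(0)))), 0)), k(s(s(0)), a)))  →  p(k(k(p(0), k(s(s(s(q(0)))), 0)), k(s(s(0)), a)))   [R2 at ε]
2. p(k(k(p(0), k(s(s(s(q(0)))), 0)), k(s(s(0)), a)))  →  p(k(k(p(0), a), k(s(s(0)), a)))   [R1 at 1.1.2]
3. p(k(k(p(0), a), k(s(s(0)), a)))  →  p(k(p(0), k(s(s(0)), a)))   [R4 at 1.1]
4. p(k(p(0), k(s(s(0)), a)))  →  p(k(p(0), a))   [R1 at 1.2]
5. p(k(p(0), a))  →  p(p(0))   [R4 at 1]

p(p(0))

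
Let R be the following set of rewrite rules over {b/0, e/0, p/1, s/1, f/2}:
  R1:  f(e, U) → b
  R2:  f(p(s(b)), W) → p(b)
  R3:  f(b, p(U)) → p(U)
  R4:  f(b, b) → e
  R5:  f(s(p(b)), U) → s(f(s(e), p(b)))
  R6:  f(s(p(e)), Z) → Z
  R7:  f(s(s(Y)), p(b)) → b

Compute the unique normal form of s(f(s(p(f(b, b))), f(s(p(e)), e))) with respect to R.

s(e)

1. s(f(s(p(f(b, b))), f(s(p(e)), e)))  →  s(f(s(p(e)), f(s(p(e)), e)))   [R4 at 1.1.1.1]
2. s(f(s(p(e)), f(s(p(e)), e)))  →  s(f(s(p(e)), e))   [R6 at 1]
3. s(f(s(p(e)), e))  →  s(e)   [R6 at 1]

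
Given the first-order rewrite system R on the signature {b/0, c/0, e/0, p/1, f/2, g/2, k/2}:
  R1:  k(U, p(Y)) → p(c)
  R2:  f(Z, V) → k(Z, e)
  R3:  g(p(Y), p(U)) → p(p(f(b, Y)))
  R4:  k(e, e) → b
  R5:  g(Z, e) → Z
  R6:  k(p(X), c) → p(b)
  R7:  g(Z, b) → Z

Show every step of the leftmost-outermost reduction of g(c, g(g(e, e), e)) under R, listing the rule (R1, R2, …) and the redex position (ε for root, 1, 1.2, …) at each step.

1. g(c, g(g(e, e), e))  →  g(c, g(e, e))   [R5 at 2]
2. g(c, g(e, e))  →  g(c, e)   [R5 at 2]
3. g(c, e)  →  c   [R5 at ε]

c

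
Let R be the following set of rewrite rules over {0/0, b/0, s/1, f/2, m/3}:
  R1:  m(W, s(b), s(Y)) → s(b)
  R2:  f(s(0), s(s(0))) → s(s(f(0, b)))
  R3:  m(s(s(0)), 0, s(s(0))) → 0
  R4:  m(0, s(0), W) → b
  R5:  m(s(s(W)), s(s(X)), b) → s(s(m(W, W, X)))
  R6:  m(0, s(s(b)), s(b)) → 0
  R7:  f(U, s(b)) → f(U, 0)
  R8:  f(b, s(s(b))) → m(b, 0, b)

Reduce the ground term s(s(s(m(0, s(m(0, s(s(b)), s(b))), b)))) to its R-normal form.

1. s(s(s(m(0, s(m(0, s(s(b)), s(b))), b))))  →  s(s(s(m(0, s(0), b))))   [R6 at 1.1.1.2.1]
2. s(s(s(m(0, s(0), b))))  →  s(s(s(b)))   [R4 at 1.1.1]

s(s(s(b)))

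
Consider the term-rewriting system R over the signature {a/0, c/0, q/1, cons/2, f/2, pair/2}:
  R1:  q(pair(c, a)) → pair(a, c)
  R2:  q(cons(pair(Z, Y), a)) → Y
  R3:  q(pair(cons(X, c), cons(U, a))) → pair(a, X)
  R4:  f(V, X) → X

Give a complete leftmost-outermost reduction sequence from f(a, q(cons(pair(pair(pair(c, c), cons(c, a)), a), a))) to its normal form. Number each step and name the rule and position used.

a

1. f(a, q(cons(pair(pair(pair(c, c), cons(c, a)), a), a)))  →  q(cons(pair(pair(pair(c, c), cons(c, a)), a), a))   [R4 at ε]
2. q(cons(pair(pair(pair(c, c), cons(c, a)), a), a))  →  a   [R2 at ε]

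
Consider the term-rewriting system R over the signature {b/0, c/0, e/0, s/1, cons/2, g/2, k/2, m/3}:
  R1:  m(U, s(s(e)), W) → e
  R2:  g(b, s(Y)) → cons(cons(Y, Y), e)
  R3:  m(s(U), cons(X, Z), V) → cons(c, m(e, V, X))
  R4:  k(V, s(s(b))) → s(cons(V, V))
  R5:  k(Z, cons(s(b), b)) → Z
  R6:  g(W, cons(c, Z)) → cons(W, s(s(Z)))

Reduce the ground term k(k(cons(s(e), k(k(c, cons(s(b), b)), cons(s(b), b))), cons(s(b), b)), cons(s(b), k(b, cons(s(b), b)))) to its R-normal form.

cons(s(e), c)

1. k(k(cons(s(e), k(k(c, cons(s(b), b)), cons(s(b), b))), cons(s(b), b)), cons(s(b), k(b, cons(s(b), b))))  →  k(cons(s(e), k(k(c, cons(s(b), b)), cons(s(b), b))), cons(s(b), k(b, cons(s(b), b))))   [R5 at 1]
2. k(cons(s(e), k(k(c, cons(s(b), b)), cons(s(b), b))), cons(s(b), k(b, cons(s(b), b))))  →  k(cons(s(e), k(c, cons(s(b), b))), cons(s(b), k(b, cons(s(b), b))))   [R5 at 1.2]
3. k(cons(s(e), k(c, cons(s(b), b))), cons(s(b), k(b, cons(s(b), b))))  →  k(cons(s(e), c), cons(s(b), k(b, cons(s(b), b))))   [R5 at 1.2]
4. k(cons(s(e), c), cons(s(b), k(b, cons(s(b), b))))  →  k(cons(s(e), c), cons(s(b), b))   [R5 at 2.2]
5. k(cons(s(e), c), cons(s(b), b))  →  cons(s(e), c)   [R5 at ε]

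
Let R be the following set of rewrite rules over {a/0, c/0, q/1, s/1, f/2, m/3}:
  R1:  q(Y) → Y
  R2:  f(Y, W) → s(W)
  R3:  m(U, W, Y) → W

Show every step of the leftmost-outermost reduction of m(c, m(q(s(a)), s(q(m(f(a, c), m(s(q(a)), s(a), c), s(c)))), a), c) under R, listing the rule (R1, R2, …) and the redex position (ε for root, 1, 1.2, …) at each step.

1. m(c, m(q(s(a)), s(q(m(f(a, c), m(s(q(a)), s(a), c), s(c)))), a), c)  →  m(q(s(a)), s(q(m(f(a, c), m(s(q(a)), s(a), c), s(c)))), a)   [R3 at ε]
2. m(q(s(a)), s(q(m(f(a, c), m(s(q(a)), s(a), c), s(c)))), a)  →  s(q(m(f(a, c), m(s(q(a)), s(a), c), s(c))))   [R3 at ε]
3. s(q(m(f(a, c), m(s(q(a)), s(a), c), s(c))))  →  s(m(f(a, c), m(s(q(a)), s(a), c), s(c)))   [R1 at 1]
4. s(m(f(a, c), m(s(q(a)), s(a), c), s(c)))  →  s(m(s(q(a)), s(a), c))   [R3 at 1]
5. s(m(s(q(a)), s(a), c))  →  s(s(a))   [R3 at 1]

s(s(a))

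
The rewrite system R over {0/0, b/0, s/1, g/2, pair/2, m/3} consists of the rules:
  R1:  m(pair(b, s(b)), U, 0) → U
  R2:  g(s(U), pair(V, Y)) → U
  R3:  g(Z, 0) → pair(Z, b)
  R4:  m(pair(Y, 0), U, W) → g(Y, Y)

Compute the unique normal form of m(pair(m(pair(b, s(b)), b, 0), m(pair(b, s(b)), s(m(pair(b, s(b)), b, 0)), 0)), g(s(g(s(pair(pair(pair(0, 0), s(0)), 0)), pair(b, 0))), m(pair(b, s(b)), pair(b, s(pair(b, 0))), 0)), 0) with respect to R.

pair(pair(pair(0, 0), s(0)), 0)

1. m(pair(m(pair(b, s(b)), b, 0), m(pair(b, s(b)), s(m(pair(b, s(b)), b, 0)), 0)), g(s(g(s(pair(pair(pair(0, 0), s(0)), 0)), pair(b, 0))), m(pair(b, s(b)), pair(b, s(pair(b, 0))), 0)), 0)  →  m(pair(b, m(pair(b, s(b)), s(m(pair(b, s(b)), b, 0)), 0)), g(s(g(s(pair(pair(pair(0, 0), s(0)), 0)), pair(b, 0))), m(pair(b, s(b)), pair(b, s(pair(b, 0))), 0)), 0)   [R1 at 1.1]
2. m(pair(b, m(pair(b, s(b)), s(m(pair(b, s(b)), b, 0)), 0)), g(s(g(s(pair(pair(pair(0, 0), s(0)), 0)), pair(b, 0))), m(pair(b, s(b)), pair(b, s(pair(b, 0))), 0)), 0)  →  m(pair(b, s(m(pair(b, s(b)), b, 0))), g(s(g(s(pair(pair(pair(0, 0), s(0)), 0)), pair(b, 0))), m(pair(b, s(b)), pair(b, s(pair(b, 0))), 0)), 0)   [R1 at 1.2]
3. m(pair(b, s(m(pair(b, s(b)), b, 0))), g(s(g(s(pair(pair(pair(0, 0), s(0)), 0)), pair(b, 0))), m(pair(b, s(b)), pair(b, s(pair(b, 0))), 0)), 0)  →  m(pair(b, s(b)), g(s(g(s(pair(pair(pair(0, 0), s(0)), 0)), pair(b, 0))), m(pair(b, s(b)), pair(b, s(pair(b, 0))), 0)), 0)   [R1 at 1.2.1]
4. m(pair(b, s(b)), g(s(g(s(pair(pair(pair(0, 0), s(0)), 0)), pair(b, 0))), m(pair(b, s(b)), pair(b, s(pair(b, 0))), 0)), 0)  →  g(s(g(s(pair(pair(pair(0, 0), s(0)), 0)), pair(b, 0))), m(pair(b, s(b)), pair(b, s(pair(b, 0))), 0))   [R1 at ε]
5. g(s(g(s(pair(pair(pair(0, 0), s(0)), 0)), pair(b, 0))), m(pair(b, s(b)), pair(b, s(pair(b, 0))), 0))  →  g(s(pair(pair(pair(0, 0), s(0)), 0)), m(pair(b, s(b)), pair(b, s(pair(b, 0))), 0))   [R2 at 1.1]
6. g(s(pair(pair(pair(0, 0), s(0)), 0)), m(pair(b, s(b)), pair(b, s(pair(b, 0))), 0))  →  g(s(pair(pair(pair(0, 0), s(0)), 0)), pair(b, s(pair(b, 0))))   [R1 at 2]
7. g(s(pair(pair(pair(0, 0), s(0)), 0)), pair(b, s(pair(b, 0))))  →  pair(pair(pair(0, 0), s(0)), 0)   [R2 at ε]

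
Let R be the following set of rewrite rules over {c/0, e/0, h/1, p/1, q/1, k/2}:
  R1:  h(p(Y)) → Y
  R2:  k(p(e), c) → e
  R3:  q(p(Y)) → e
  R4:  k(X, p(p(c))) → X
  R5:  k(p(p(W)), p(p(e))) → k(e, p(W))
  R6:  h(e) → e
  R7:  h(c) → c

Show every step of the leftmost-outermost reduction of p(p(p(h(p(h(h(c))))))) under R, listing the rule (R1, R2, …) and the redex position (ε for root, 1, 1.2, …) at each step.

p(p(p(c)))

1. p(p(p(h(p(h(h(c)))))))  →  p(p(p(h(h(c)))))   [R1 at 1.1.1]
2. p(p(p(h(h(c)))))  →  p(p(p(h(c))))   [R7 at 1.1.1.1]
3. p(p(p(h(c))))  →  p(p(p(c)))   [R7 at 1.1.1]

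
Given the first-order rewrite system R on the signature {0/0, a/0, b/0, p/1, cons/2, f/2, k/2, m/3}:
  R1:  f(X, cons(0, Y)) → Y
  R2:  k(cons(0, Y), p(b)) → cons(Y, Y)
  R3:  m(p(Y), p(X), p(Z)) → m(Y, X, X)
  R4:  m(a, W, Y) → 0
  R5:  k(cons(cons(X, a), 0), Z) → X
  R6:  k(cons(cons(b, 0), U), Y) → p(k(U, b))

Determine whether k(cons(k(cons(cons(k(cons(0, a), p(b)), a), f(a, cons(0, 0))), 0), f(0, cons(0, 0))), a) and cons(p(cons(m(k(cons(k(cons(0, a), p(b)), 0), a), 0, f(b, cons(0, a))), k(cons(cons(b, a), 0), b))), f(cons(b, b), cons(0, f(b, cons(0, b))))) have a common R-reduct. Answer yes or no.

no — NF(t₁) = a, NF(t₂) = cons(p(cons(0, b)), b)

Reduce t₁ = k(cons(k(cons(cons(k(cons(0, a), p(b)), a), f(a, cons(0, 0))), 0), f(0, cons(0, 0))), a):
1. k(cons(k(cons(cons(k(cons(0, a), p(b)), a), f(a, cons(0, 0))), 0), f(0, cons(0, 0))), a)  →  k(cons(k(cons(cons(cons(a, a), a), f(a, cons(0, 0))), 0), f(0, cons(0, 0))), a)   [R2 at 1.1.1.1.1]
2. k(cons(k(cons(cons(cons(a, a), a), f(a, cons(0, 0))), 0), f(0, cons(0, 0))), a)  →  k(cons(k(cons(cons(cons(a, a), a), 0), 0), f(0, cons(0, 0))), a)   [R1 at 1.1.1.2]
3. k(cons(k(cons(cons(cons(a, a), a), 0), 0), f(0, cons(0, 0))), a)  →  k(cons(cons(a, a), f(0, cons(0, 0))), a)   [R5 at 1.1]
4. k(cons(cons(a, a), f(0, cons(0, 0))), a)  →  k(cons(cons(a, a), 0), a)   [R1 at 1.2]
5. k(cons(cons(a, a), 0), a)  →  a   [R5 at ε]

Reduce t₂ = cons(p(cons(m(k(cons(k(cons(0, a), p(b)), 0), a), 0, f(b, cons(0, a))), k(cons(cons(b, a), 0), b))), f(cons(b, b), cons(0, f(b, cons(0, b))))):
1. cons(p(cons(m(k(cons(k(cons(0, a), p(b)), 0), a), 0, f(b, cons(0, a))), k(cons(cons(b, a), 0), b))), f(cons(b, b), cons(0, f(b, cons(0, b)))))  →  cons(p(cons(m(k(cons(cons(a, a), 0), a), 0, f(b, cons(0, a))), k(cons(cons(b, a), 0), b))), f(cons(b, b), cons(0, f(b, cons(0, b)))))   [R2 at 1.1.1.1.1.1]
2. cons(p(cons(m(k(cons(cons(a, a), 0), a), 0, f(b, cons(0, a))), k(cons(cons(b, a), 0), b))), f(cons(b, b), cons(0, f(b, cons(0, b)))))  →  cons(p(cons(m(a, 0, f(b, cons(0, a))), k(cons(cons(b, a), 0), b))), f(cons(b, b), cons(0, f(b, cons(0, b)))))   [R5 at 1.1.1.1]
3. cons(p(cons(m(a, 0, f(b, cons(0, a))), k(cons(cons(b, a), 0), b))), f(cons(b, b), cons(0, f(b, cons(0, b)))))  →  cons(p(cons(0, k(cons(cons(b, a), 0), b))), f(cons(b, b), cons(0, f(b, cons(0, b)))))   [R4 at 1.1.1]
4. cons(p(cons(0, k(cons(cons(b, a), 0), b))), f(cons(b, b), cons(0, f(b, cons(0, b)))))  →  cons(p(cons(0, b)), f(cons(b, b), cons(0, f(b, cons(0, b)))))   [R5 at 1.1.2]
5. cons(p(cons(0, b)), f(cons(b, b), cons(0, f(b, cons(0, b)))))  →  cons(p(cons(0, b)), f(b, cons(0, b)))   [R1 at 2]
6. cons(p(cons(0, b)), f(b, cons(0, b)))  →  cons(p(cons(0, b)), b)   [R1 at 2]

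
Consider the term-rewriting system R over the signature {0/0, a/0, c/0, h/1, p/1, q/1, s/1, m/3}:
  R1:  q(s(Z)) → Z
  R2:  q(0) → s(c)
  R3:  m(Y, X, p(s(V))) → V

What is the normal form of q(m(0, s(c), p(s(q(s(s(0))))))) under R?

0

1. q(m(0, s(c), p(s(q(s(s(0)))))))  →  q(q(s(s(0))))   [R3 at 1]
2. q(q(s(s(0))))  →  q(s(0))   [R1 at 1]
3. q(s(0))  →  0   [R1 at ε]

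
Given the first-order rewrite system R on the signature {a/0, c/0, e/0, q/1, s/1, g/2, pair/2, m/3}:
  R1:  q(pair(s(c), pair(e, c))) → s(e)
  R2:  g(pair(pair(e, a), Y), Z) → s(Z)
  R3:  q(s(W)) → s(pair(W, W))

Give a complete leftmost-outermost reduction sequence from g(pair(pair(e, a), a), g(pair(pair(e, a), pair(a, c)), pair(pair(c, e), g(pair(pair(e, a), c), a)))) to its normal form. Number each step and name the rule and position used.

s(s(pair(pair(c, e), s(a))))

1. g(pair(pair(e, a), a), g(pair(pair(e, a), pair(a, c)), pair(pair(c, e), g(pair(pair(e, a), c), a))))  →  s(g(pair(pair(e, a), pair(a, c)), pair(pair(c, e), g(pair(pair(e, a), c), a))))   [R2 at ε]
2. s(g(pair(pair(e, a), pair(a, c)), pair(pair(c, e), g(pair(pair(e, a), c), a))))  →  s(s(pair(pair(c, e), g(pair(pair(e, a), c), a))))   [R2 at 1]
3. s(s(pair(pair(c, e), g(pair(pair(e, a), c), a))))  →  s(s(pair(pair(c, e), s(a))))   [R2 at 1.1.2]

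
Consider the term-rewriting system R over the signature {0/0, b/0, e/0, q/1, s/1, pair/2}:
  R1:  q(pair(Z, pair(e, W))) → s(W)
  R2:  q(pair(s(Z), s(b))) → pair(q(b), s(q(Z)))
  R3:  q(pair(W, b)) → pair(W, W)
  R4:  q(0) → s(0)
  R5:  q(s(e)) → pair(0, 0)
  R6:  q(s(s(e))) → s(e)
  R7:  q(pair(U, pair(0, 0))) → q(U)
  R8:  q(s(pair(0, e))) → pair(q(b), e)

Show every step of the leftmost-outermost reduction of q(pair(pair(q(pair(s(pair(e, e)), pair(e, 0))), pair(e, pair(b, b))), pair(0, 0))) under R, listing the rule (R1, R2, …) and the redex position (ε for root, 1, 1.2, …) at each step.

s(pair(b, b))

1. q(pair(pair(q(pair(s(pair(e, e)), pair(e, 0))), pair(e, pair(b, b))), pair(0, 0)))  →  q(pair(q(pair(s(pair(e, e)), pair(e, 0))), pair(e, pair(b, b))))   [R7 at ε]
2. q(pair(q(pair(s(pair(e, e)), pair(e, 0))), pair(e, pair(b, b))))  →  s(pair(b, b))   [R1 at ε]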